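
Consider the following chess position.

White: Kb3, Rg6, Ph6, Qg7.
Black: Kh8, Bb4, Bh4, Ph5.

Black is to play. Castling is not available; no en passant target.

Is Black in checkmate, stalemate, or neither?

Black to move; black king on h8.
In check: yes, from the white queen on g7.
King squares — g7: attacked by Rg6; h7: attacked by Qg7; g8: attacked by Qg7.
Legal moves for Black: none.
In check with no legal moves → checkmate.

checkmate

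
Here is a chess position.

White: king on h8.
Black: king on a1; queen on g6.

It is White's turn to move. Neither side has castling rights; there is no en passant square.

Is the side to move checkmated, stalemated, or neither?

stalemate

White to move; white king on h8.
In check: no.
King squares — g7: attacked by Qg6; h7: attacked by Qg6; g8: attacked by Qg6.
Legal moves for White: none.
Not in check and no legal moves → stalemate.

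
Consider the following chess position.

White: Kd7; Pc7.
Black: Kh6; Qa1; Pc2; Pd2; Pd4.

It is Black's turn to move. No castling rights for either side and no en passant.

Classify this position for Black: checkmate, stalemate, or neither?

neither

Black to move; black king on h6.
In check: no.
Legal moves for Black include: Kh7, Kg7, Kg6, Kh5, Kg5, Qa8, Qa7, Qa6, Qa5, Qa4+, Qc3, Qa3, Qb2, Qa2, Qh1, Qg1, Qf1, Qe1, ... (list truncated; more exist).
Black has legal moves and is not in check → neither.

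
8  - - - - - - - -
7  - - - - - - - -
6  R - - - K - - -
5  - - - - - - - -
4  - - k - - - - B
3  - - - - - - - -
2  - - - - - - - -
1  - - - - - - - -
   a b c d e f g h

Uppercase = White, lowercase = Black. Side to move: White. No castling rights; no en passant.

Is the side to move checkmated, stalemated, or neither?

neither

White to move; white king on e6.
In check: no.
Legal moves for White include: Kf7, Ke7, Kd7, Kf6, Kd6, Kf5, Ke5, Ra8, Ra7, Rd6, Rc6+, Rb6, Ra5, Ra4+, Ra3, Ra2, Ra1, Bd8, ... (list truncated; more exist).
White has legal moves and is not in check → neither.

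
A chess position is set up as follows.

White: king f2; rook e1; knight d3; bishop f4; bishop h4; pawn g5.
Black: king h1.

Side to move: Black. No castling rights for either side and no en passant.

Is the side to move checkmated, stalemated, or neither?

Black to move; black king on h1.
In check: yes, from the white rook on e1.
King squares — g1: attacked by Re1; g2: attacked by Kf2; h2: attacked by Bf4.
Legal moves for Black: none.
In check with no legal moves → checkmate.

checkmate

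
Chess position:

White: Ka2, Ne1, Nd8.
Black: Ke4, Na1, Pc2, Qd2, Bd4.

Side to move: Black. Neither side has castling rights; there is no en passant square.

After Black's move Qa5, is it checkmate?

After Qa5: white king on a2; in check: yes, from the black queen on a5.
King squares — a1: attacked by Bd4; b1: attacked by Pc2; b2: attacked by Bd4; a3: attacked by Qa5; b3: attacked by Na1.
White has no legal moves → checkmate.

yes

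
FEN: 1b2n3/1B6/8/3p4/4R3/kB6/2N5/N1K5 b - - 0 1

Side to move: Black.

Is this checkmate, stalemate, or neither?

checkmate

Black to move; black king on a3.
In check: yes, from the white knight on c2.
King squares — a2: attacked by Bb3; b2: attacked by Kc1; b3: attacked by Na1; a4: attacked by Bb3; b4: attacked by Nc2.
Legal moves for Black: none.
In check with no legal moves → checkmate.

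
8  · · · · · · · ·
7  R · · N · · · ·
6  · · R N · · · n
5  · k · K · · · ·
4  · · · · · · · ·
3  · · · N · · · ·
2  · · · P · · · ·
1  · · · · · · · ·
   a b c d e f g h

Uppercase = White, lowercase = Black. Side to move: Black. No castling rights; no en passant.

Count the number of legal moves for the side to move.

Black to move; king on b5.
In check: yes, from the white knight on d6.
Legal moves: none.
Count: 0.

0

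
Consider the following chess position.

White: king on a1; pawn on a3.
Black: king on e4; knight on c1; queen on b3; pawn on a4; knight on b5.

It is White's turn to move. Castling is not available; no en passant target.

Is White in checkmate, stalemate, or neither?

stalemate

White to move; white king on a1.
In check: no.
King squares — b1: attacked by Qb3; a2: attacked by Nc1; b2: attacked by Qb3.
Legal moves for White: none.
Not in check and no legal moves → stalemate.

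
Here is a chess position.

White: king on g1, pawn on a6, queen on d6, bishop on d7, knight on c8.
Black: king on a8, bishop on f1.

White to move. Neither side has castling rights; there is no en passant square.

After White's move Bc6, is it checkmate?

yes

After Bc6: black king on a8; in check: yes, from the white bishop on c6.
King squares — a7: attacked by Nc8; b7: attacked by Pa6; b8: attacked by Qd6.
Black has no legal moves → checkmate.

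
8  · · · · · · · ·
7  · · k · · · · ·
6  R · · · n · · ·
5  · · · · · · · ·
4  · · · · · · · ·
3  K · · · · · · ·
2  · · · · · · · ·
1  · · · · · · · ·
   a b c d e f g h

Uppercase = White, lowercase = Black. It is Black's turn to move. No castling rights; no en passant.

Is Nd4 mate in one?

After Nd4: white king on a3; in check: no.
White is not in check, so this cannot be checkmate.

no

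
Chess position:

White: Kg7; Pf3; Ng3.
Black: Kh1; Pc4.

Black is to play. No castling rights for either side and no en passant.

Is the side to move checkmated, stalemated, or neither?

Black to move; black king on h1.
In check: yes, from the white knight on g3.
King squares — g1: available; g2: available; h2: available.
Legal moves for Black: Kh2, Kg2, Kg1.
Black is in check but has 3 legal moves → neither.

neither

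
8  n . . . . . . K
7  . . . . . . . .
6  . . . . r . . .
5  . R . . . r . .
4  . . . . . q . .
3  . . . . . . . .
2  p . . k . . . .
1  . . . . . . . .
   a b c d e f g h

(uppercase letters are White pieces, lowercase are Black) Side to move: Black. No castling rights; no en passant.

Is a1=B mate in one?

After a1=B: white king on h8; in check: yes, from the black bishop on a1.
White has 4 legal replies: Kg8, Kh7, Re5, Rb2+.
In check but a legal move exists → not checkmate.

no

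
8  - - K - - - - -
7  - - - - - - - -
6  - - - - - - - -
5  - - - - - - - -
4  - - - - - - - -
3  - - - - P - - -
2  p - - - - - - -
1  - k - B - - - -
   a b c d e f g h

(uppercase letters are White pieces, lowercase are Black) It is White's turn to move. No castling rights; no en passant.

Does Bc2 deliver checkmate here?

After Bc2: black king on b1; in check: yes, from the white bishop on c2.
Black has 4 legal replies: Kxc2, Kb2, Kc1, Ka1.
In check but a legal move exists → not checkmate.

no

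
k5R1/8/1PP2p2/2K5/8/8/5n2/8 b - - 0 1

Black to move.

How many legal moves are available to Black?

Black to move; king on a8.
In check: yes, from the white rook on g8.
Legal moves: none.
Count: 0.

0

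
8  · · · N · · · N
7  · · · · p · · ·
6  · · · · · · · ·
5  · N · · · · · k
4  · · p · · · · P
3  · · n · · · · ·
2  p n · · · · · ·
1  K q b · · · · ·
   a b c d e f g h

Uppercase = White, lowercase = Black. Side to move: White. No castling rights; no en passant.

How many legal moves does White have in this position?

White to move; king on a1.
In check: yes, from the black queen on b1.
Legal moves: none.
Count: 0.

0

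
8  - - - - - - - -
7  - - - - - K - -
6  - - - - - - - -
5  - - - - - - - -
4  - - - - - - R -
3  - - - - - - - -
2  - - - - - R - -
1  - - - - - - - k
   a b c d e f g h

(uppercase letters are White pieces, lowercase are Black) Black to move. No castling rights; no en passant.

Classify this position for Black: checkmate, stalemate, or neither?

Black to move; black king on h1.
In check: no.
King squares — g1: attacked by Rg4; g2: attacked by Rf2; h2: attacked by Rf2.
Legal moves for Black: none.
Not in check and no legal moves → stalemate.

stalemate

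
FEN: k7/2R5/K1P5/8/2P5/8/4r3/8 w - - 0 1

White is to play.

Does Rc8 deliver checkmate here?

yes

After Rc8: black king on a8; in check: yes, from the white rook on c8.
King squares — a7: attacked by Ka6; b7: attacked by Ka6; b8: attacked by Rc8.
Black has no legal moves → checkmate.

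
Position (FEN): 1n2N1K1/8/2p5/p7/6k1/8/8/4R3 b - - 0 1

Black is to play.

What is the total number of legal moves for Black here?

12

Black to move; king on g4.
In check: no.
Legal moves: Nd7, Na6, Kh5, Kg5, Kf5, Kh4, Kf4, Kh3, Kg3, Kf3, c5, a4.
Count: 12.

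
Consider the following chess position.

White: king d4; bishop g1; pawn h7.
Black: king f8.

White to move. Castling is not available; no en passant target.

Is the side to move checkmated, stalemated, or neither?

White to move; white king on d4.
In check: no.
Legal moves for White: Ke5, Kd5, Kc5, Ke4, Kc4, Ke3, Kd3, Kc3, Be3, Bh2, Bf2, h8=Q+, h8=R+, h8=B, h8=N.
White has 15 legal moves and is not in check → neither.

neither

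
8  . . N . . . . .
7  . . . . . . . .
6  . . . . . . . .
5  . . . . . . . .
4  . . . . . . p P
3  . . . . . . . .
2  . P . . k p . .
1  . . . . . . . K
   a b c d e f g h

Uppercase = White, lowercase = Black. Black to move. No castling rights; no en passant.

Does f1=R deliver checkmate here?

no

After f1=R: white king on h1; in check: yes, from the black rook on f1.
White has 2 legal replies: Kh2, Kg2.
In check but a legal move exists → not checkmate.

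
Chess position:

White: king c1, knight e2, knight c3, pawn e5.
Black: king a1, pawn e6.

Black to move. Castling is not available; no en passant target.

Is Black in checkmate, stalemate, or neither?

Black to move; black king on a1.
In check: no.
King squares — b1: attacked by Kc1; a2: attacked by Nc3; b2: attacked by Kc1.
Legal moves for Black: none.
Not in check and no legal moves → stalemate.

stalemate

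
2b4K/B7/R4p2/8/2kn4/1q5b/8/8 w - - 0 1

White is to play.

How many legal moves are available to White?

17

White to move; king on h8.
In check: no.
Legal moves: Kg8, Kh7, Kg7, Bb8, Bb6, Bc5, Bxd4, Rxf6, Re6, Rd6, Rc6+, Rb6, Ra5, Ra4+, Ra3, Ra2, Ra1.
Count: 17.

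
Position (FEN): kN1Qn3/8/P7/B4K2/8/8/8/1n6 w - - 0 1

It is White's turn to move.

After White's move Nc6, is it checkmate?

After Nc6: black king on a8; in check: yes, from the white queen on d8.
King squares — a7: attacked by Nc6; b7: attacked by Pa6; b8: attacked by Nc6.
Black has no legal moves → checkmate.

yes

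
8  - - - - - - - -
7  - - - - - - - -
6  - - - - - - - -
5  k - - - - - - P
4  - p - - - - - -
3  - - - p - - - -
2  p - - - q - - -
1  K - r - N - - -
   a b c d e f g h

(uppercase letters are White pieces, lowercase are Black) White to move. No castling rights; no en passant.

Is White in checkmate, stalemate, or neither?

checkmate

White to move; white king on a1.
In check: yes, from the black rook on c1.
King squares — b1: attacked by Rc1; a2: attacked by Qe2; b2: attacked by Qe2.
Legal moves for White: none.
In check with no legal moves → checkmate.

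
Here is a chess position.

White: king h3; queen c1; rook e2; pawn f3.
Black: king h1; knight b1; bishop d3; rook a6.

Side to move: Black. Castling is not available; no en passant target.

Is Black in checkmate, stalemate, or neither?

Black to move; black king on h1.
In check: yes, from the white queen on c1.
King squares — g1: attacked by Qc1; g2: attacked by Re2; h2: attacked by Re2.
Legal moves for Black: none.
In check with no legal moves → checkmate.

checkmate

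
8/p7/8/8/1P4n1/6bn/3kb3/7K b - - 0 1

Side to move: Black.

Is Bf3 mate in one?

After Bf3: white king on h1; in check: yes, from the black bishop on f3.
King squares — g1: attacked by Nh3; g2: attacked by Bf3; h2: attacked by Bg3.
White has no legal moves → checkmate.

yes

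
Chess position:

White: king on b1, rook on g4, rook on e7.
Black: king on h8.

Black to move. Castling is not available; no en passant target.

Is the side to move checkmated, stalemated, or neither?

stalemate

Black to move; black king on h8.
In check: no.
King squares — g7: attacked by Rg4; h7: attacked by Re7; g8: attacked by Rg4.
Legal moves for Black: none.
Not in check and no legal moves → stalemate.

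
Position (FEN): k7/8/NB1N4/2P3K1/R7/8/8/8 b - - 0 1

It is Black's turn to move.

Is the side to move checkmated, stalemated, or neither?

Black to move; black king on a8.
In check: no.
King squares — a7: attacked by Bb6; b7: attacked by Nd6; b8: attacked by Na6.
Legal moves for Black: none.
Not in check and no legal moves → stalemate.

stalemate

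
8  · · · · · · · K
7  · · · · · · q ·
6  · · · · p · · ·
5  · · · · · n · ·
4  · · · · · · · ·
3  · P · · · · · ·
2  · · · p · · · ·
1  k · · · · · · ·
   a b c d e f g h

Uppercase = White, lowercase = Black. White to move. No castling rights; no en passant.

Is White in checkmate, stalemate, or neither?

checkmate

White to move; white king on h8.
In check: yes, from the black queen on g7.
King squares — g7: attacked by Nf5; h7: attacked by Qg7; g8: attacked by Qg7.
Legal moves for White: none.
In check with no legal moves → checkmate.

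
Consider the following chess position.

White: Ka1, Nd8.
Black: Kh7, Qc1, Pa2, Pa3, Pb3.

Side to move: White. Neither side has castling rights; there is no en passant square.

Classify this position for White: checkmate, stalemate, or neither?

White to move; white king on a1.
In check: yes, from the black queen on c1.
King squares — b1: attacked by Qc1; a2: attacked by Pb3; b2: attacked by Qc1.
Legal moves for White: none.
In check with no legal moves → checkmate.

checkmate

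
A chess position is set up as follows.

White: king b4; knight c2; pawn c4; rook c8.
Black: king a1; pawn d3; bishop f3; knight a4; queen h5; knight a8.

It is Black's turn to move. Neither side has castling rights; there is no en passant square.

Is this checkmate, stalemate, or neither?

neither

Black to move; black king on a1.
In check: yes, from the white knight on c2.
Legal moves for Black: Kb2, Ka2, Kb1, dxc2.
Black is in check but has 4 legal moves → neither.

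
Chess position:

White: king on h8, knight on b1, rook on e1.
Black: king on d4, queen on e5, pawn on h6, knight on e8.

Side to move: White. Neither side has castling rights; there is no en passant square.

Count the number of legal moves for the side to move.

3

White to move; king on h8.
In check: yes, from the black queen on e5.
Legal moves: Kg8, Kh7, Rxe5.
Count: 3.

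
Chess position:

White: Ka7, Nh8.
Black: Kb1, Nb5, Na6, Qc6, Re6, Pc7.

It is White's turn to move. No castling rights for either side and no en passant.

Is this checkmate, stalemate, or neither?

White to move; white king on a7.
In check: yes, from the black knight on b5.
King squares — a6: attacked by Qc6; b6: attacked by Qc6; b7: attacked by Qc6; a8: attacked by Qc6; b8: attacked by Na6.
Legal moves for White: none.
In check with no legal moves → checkmate.

checkmate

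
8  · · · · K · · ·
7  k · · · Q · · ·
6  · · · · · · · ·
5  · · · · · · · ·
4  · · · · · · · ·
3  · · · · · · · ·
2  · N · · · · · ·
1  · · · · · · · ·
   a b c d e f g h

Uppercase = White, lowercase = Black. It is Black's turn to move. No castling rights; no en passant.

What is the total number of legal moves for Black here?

4

Black to move; king on a7.
In check: yes, from the white queen on e7.
Legal moves: Kb8, Ka8, Kb6, Ka6.
Count: 4.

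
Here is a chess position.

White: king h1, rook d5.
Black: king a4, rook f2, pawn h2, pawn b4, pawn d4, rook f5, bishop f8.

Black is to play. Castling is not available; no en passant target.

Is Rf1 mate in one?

no

After Rf1: white king on h1; in check: yes, from the black rook on f1.
White has 2 legal replies: Kxh2, Kg2.
In check but a legal move exists → not checkmate.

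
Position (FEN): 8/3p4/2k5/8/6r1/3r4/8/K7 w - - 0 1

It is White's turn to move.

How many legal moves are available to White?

3

White to move; king on a1.
In check: no.
Legal moves: Kb2, Ka2, Kb1.
Count: 3.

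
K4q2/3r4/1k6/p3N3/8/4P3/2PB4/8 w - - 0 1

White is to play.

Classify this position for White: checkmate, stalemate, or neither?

White to move; white king on a8.
In check: yes, from the black queen on f8.
King squares — a7: attacked by Kb6; b7: attacked by Kb6; b8: attacked by Qf8.
Legal moves for White: none.
In check with no legal moves → checkmate.

checkmate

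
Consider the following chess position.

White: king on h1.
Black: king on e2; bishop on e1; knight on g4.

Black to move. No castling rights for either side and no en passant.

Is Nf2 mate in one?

no

After Nf2: white king on h1; in check: yes, from the black knight on f2.
White has 3 legal replies: Kh2, Kg2, Kg1.
In check but a legal move exists → not checkmate.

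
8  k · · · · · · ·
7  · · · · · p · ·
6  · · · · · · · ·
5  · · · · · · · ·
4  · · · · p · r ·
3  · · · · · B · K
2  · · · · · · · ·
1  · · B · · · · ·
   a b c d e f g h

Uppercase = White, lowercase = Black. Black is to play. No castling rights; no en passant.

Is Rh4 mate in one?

After Rh4: white king on h3; in check: yes, from the black rook on h4.
White has 3 legal replies: Kxh4, Kg3, Kg2.
In check but a legal move exists → not checkmate.

no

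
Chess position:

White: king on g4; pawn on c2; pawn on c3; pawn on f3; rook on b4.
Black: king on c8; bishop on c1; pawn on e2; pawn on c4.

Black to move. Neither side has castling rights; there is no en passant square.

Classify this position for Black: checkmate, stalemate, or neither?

neither

Black to move; black king on c8.
In check: no.
Legal moves for Black: Kd8, Kd7, Kc7, Bh6, Bg5, Bf4, Be3, Ba3, Bd2, Bb2, e1=Q, e1=R, e1=B, e1=N.
Black has 14 legal moves and is not in check → neither.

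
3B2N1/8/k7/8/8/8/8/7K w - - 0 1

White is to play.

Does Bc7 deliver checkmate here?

After Bc7: black king on a6; in check: no.
Black is not in check, so this cannot be checkmate.

no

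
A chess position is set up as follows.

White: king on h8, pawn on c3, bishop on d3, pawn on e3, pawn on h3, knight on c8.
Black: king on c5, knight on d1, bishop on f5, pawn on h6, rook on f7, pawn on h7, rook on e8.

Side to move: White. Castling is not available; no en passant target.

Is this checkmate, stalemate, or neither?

White to move; white king on h8.
In check: yes, from the black rook on e8.
King squares — g7: attacked by Rf7; h7: attacked by Bf5; g8: attacked by Re8.
Legal moves for White: none.
In check with no legal moves → checkmate.

checkmate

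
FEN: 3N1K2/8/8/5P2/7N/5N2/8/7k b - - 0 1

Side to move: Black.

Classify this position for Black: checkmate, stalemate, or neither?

Black to move; black king on h1.
In check: no.
King squares — g1: attacked by Nf3; g2: attacked by Nh4; h2: attacked by Nf3.
Legal moves for Black: none.
Not in check and no legal moves → stalemate.

stalemate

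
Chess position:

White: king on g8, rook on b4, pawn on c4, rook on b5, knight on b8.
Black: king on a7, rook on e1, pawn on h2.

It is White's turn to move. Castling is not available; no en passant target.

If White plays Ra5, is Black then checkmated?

After Ra5: black king on a7; in check: yes, from the white rook on a5.
King squares — a6: attacked by Ra5; b6: attacked by Rb4; b7: attacked by Rb4; a8: attacked by Ra5; b8: attacked by Rb4.
Black has no legal moves → checkmate.

yes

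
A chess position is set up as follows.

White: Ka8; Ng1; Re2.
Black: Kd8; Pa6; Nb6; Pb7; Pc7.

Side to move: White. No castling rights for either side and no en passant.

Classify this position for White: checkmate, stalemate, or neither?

neither

White to move; white king on a8.
In check: yes, from the black knight on b6.
King squares — a7: available; b7: available; b8: available.
Legal moves for White: Kb8, Kxb7, Ka7.
White is in check but has 3 legal moves → neither.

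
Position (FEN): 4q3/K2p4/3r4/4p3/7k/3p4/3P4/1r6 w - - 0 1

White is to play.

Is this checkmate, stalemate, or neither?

stalemate

White to move; white king on a7.
In check: no.
King squares — a6: attacked by Rd6; b6: attacked by Rb1; b7: attacked by Rb1; a8: attacked by Qe8; b8: attacked by Rb1.
Legal moves for White: none.
Not in check and no legal moves → stalemate.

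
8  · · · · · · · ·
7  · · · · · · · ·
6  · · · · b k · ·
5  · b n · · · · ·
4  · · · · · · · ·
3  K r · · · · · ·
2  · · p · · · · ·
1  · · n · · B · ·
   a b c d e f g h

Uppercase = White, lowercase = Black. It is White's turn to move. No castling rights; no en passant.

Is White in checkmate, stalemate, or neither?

checkmate

White to move; white king on a3.
In check: yes, from the black rook on b3.
King squares — a2: attacked by Nc1; b2: attacked by Rb3; b3: attacked by Nc1; a4: attacked by Bb5; b4: attacked by Rb3.
Legal moves for White: none.
In check with no legal moves → checkmate.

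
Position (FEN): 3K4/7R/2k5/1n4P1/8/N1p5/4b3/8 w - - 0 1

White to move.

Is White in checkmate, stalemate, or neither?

neither

White to move; white king on d8.
In check: no.
Legal moves for White include: Ke8, Kc8, Ke7, Rh8, Rg7, Rf7, Re7, Rd7, Rc7+, Rb7, Ra7, Rh6+, Rh5, Rh4, Rh3, Rh2, Rh1, Nxb5, ... (list truncated; more exist).
White has legal moves and is not in check → neither.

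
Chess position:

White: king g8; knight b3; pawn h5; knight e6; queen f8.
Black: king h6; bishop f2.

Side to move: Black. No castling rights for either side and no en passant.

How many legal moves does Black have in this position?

Black to move; king on h6.
In check: yes, from the white queen on f8.
Legal moves: Kxh5.
Count: 1.

1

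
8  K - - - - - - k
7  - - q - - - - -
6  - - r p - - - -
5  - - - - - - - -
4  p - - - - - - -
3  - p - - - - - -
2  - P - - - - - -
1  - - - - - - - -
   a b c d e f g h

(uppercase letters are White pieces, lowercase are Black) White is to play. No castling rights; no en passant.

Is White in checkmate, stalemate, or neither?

White to move; white king on a8.
In check: no.
King squares — a7: attacked by Qc7; b7: attacked by Qc7; b8: attacked by Qc7.
Legal moves for White: none.
Not in check and no legal moves → stalemate.

stalemate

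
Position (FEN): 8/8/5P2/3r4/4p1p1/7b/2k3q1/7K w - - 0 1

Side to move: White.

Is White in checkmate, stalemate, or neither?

White to move; white king on h1.
In check: yes, from the black queen on g2.
King squares — g1: attacked by Qg2; g2: attacked by Bh3; h2: attacked by Qg2.
Legal moves for White: none.
In check with no legal moves → checkmate.

checkmate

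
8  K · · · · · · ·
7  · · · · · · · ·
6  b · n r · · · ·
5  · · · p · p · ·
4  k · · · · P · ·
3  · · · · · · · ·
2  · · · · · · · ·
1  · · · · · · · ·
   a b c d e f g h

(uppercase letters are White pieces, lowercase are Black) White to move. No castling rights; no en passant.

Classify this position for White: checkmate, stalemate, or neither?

White to move; white king on a8.
In check: no.
King squares — a7: attacked by Nc6; b7: attacked by Ba6; b8: attacked by Nc6.
Legal moves for White: none.
Not in check and no legal moves → stalemate.

stalemate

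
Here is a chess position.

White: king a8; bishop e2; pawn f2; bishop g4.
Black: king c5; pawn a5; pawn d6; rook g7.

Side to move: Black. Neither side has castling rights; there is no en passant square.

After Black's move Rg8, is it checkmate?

After Rg8: white king on a8; in check: yes, from the black rook on g8.
White has 3 legal replies: Kb7, Ka7, Bc8.
In check but a legal move exists → not checkmate.

no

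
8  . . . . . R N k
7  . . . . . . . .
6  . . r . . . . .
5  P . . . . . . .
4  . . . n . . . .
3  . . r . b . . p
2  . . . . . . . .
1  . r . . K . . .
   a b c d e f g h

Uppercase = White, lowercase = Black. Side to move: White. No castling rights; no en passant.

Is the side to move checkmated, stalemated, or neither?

White to move; white king on e1.
In check: yes, from the black rook on b1.
King squares — d1: attacked by Rb1; f1: attacked by Rb1; d2: attacked by Be3; e2: attacked by Nd4; f2: attacked by Be3.
Legal moves for White: none.
In check with no legal moves → checkmate.

checkmate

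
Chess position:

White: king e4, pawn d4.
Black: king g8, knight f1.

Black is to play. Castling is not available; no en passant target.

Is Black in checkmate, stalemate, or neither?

Black to move; black king on g8.
In check: no.
Legal moves for Black: Kh8, Kf8, Kh7, Kg7, Kf7, Ng3+, Ne3, Nh2, Nd2+.
Black has 9 legal moves and is not in check → neither.

neither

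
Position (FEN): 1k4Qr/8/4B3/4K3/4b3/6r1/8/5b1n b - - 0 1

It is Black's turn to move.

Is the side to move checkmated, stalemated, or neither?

Black to move; black king on b8.
In check: yes, from the white queen on g8.
Legal moves for Black: Kc7, Kb7, Ka7, Rhxg8, Rgxg8.
Black is in check but has 5 legal moves → neither.

neither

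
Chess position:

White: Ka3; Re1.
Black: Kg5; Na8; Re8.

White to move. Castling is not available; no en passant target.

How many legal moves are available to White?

19

White to move; king on a3.
In check: no.
Legal moves: Kb4, Ka4, Kb3, Kb2, Ka2, Rxe8, Re7, Re6, Re5+, Re4, Re3, Re2, Rh1, Rg1+, Rf1, Rd1, Rc1, Rb1, Ra1.
Count: 19.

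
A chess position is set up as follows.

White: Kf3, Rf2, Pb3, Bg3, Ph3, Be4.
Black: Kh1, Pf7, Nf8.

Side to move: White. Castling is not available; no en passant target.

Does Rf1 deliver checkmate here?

After Rf1: black king on h1; in check: yes, from the white rook on f1.
King squares — g1: attacked by Rf1; g2: attacked by Kf3; h2: attacked by Bg3.
Black has no legal moves → checkmate.

yes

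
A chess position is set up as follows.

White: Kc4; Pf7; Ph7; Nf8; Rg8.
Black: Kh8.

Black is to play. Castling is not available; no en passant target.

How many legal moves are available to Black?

Black to move; king on h8.
In check: yes, from the white rook on g8.
Legal moves: none.
Count: 0.

0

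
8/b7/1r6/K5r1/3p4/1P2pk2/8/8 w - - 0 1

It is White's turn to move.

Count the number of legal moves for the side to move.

1

White to move; king on a5.
In check: yes, from the black rook on g5.
Legal moves: Ka4.
Count: 1.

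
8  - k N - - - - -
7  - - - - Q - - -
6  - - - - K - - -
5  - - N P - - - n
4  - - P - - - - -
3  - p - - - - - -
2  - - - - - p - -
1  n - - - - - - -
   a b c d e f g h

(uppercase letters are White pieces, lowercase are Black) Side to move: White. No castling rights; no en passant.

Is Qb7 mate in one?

After Qb7: black king on b8; in check: yes, from the white queen on b7.
King squares — a7: attacked by Qb7; b7: attacked by Nc5; c7: attacked by Qb7; a8: attacked by Qb7; c8: attacked by Qb7.
Black has no legal moves → checkmate.

yes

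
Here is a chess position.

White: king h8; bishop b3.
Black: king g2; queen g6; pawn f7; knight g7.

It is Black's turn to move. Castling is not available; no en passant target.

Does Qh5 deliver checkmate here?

no

After Qh5: white king on h8; in check: yes, from the black queen on h5.
White has 2 legal replies: Kg8, Kxg7.
In check but a legal move exists → not checkmate.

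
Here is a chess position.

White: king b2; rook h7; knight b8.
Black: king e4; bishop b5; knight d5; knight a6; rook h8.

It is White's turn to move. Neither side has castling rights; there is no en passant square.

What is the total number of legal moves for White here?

White to move; king on b2.
In check: no.
Legal moves: Nd7, Nc6, Nxa6, Rxh8, Rg7, Rf7, Re7+, Rd7, Rc7, Rb7, Ra7, Rh6, Rh5, Rh4+, Rh3, Rh2, Rh1, Kb3, Ka3, Kc2, Ka2, Kc1, Kb1, Ka1.
Count: 24.

24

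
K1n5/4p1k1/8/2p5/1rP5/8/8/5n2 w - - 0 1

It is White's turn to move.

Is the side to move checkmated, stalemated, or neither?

stalemate

White to move; white king on a8.
In check: no.
King squares — a7: attacked by Nc8; b7: attacked by Rb4; b8: attacked by Rb4.
Legal moves for White: none.
Not in check and no legal moves → stalemate.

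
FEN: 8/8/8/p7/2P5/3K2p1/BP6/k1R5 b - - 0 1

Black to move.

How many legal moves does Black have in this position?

Black to move; king on a1.
In check: yes, from the white rook on c1.
Legal moves: Kxb2, Kxa2.
Count: 2.

2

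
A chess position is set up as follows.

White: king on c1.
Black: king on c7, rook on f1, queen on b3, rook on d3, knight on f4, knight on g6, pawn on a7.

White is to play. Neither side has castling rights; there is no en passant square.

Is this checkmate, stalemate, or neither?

checkmate

White to move; white king on c1.
In check: yes, from the black rook on f1.
King squares — b1: attacked by Rf1; d1: attacked by Rf1; b2: attacked by Qb3; c2: attacked by Qb3; d2: attacked by Rd3.
Legal moves for White: none.
In check with no legal moves → checkmate.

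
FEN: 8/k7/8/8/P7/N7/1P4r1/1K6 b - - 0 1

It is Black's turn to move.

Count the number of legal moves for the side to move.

18

Black to move; king on a7.
In check: no.
Legal moves: Kb8, Ka8, Kb7, Kb6, Ka6, Rg8, Rg7, Rg6, Rg5, Rg4, Rg3, Rh2, Rf2, Re2, Rd2, Rc2, Rxb2+, Rg1+.
Count: 18.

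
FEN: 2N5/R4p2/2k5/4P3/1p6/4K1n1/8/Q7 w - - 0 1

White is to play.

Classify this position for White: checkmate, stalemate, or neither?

White to move; white king on e3.
In check: no.
Legal moves for White include: Ne7+, Nd6, Nb6, Ra8, Rxf7, Re7, Rd7, Rc7+, Rb7, Ra6+, Ra5, Ra4, Ra3, Ra2, Kf4, Kd4, Kf3, Kd3, ... (list truncated; more exist).
White has legal moves and is not in check → neither.

neither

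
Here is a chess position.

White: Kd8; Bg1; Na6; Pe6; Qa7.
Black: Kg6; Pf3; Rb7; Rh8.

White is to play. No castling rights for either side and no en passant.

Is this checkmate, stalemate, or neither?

White to move; white king on d8.
In check: yes, from the black rook on h8.
King squares — c7: attacked by Rb7; d7: attacked by Rb7; e7: attacked by Rb7; c8: attacked by Rh8; e8: attacked by Rh8.
Legal moves for White: none.
In check with no legal moves → checkmate.

checkmate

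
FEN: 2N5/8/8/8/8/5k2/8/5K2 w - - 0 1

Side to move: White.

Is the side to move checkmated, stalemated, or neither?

White to move; white king on f1.
In check: no.
Legal moves for White: Ne7, Na7, Nd6, Nb6, Kg1, Ke1.
White has 6 legal moves and is not in check → neither.

neither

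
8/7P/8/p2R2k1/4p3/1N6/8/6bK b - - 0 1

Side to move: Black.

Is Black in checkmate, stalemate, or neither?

neither

Black to move; black king on g5.
In check: yes, from the white rook on d5.
Legal moves for Black: Kh6, Kg6, Kf6, Kh4, Kg4, Kf4.
Black is in check but has 6 legal moves → neither.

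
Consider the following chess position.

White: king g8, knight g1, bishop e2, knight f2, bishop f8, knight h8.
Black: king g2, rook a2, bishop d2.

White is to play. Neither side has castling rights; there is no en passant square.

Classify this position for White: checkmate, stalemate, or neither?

neither

White to move; white king on g8.
In check: no.
Legal moves for White include: Nf7, Ng6, Kh7, Kg7, Kf7, Bg7, Be7, Bh6, Bd6, Bc5, Bb4, Ba3, Ng4, Ne4, Nfh3, Nd3, Nh1, Nd1, ... (list truncated; more exist).
White has legal moves and is not in check → neither.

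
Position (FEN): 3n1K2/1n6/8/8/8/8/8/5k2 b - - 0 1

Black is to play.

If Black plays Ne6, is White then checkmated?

no

After Ne6: white king on f8; in check: yes, from the black knight on e6.
White has 4 legal replies: Kg8, Ke8, Kf7, Ke7.
In check but a legal move exists → not checkmate.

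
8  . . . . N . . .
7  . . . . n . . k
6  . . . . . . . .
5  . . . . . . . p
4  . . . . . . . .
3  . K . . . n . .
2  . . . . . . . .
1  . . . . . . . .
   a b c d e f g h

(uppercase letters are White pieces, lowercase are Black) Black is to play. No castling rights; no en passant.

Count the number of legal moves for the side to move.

19

Black to move; king on h7.
In check: no.
Legal moves: Kh8, Kg8, Kh6, Kg6, Ng8, Nc8, Ng6, Nc6, Nf5, Nd5, Ng5, Ne5, Nh4, Nd4+, Nh2, Nd2+, Ng1, Ne1, h4.
Count: 19.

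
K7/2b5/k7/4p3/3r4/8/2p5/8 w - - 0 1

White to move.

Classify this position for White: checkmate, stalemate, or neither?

stalemate

White to move; white king on a8.
In check: no.
King squares — a7: attacked by Ka6; b7: attacked by Ka6; b8: attacked by Bc7.
Legal moves for White: none.
Not in check and no legal moves → stalemate.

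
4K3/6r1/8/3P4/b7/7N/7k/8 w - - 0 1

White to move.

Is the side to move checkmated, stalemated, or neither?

neither

White to move; white king on e8.
In check: yes, from the black bishop on a4.
King squares — d7: attacked by Ba4; e7: attacked by Rg7; f7: attacked by Rg7; d8: available; f8: available.
Legal moves for White: Kf8, Kd8.
White is in check but has 2 legal moves → neither.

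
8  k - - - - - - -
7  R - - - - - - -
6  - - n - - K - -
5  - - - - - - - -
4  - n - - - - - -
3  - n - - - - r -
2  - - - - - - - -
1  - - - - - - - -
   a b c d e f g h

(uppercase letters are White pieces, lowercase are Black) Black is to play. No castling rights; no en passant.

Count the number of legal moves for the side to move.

Black to move; king on a8.
In check: yes, from the white rook on a7.
Legal moves: Kb8, Kxa7, Nxa7.
Count: 3.

3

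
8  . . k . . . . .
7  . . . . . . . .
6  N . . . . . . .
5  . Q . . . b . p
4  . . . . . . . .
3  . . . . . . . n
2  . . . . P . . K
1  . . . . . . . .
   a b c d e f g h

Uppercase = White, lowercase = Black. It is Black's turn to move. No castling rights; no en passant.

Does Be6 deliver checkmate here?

After Be6: white king on h2; in check: no.
White is not in check, so this cannot be checkmate.

no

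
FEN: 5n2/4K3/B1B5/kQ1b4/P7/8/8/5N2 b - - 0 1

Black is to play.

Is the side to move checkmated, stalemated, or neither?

Black to move; black king on a5.
In check: yes, from the white queen on b5.
King squares — a4: attacked by Qb5; b4: attacked by Qb5; b5: attacked by Pa4; a6: attacked by Qb5; b6: attacked by Qb5.
Legal moves for Black: none.
In check with no legal moves → checkmate.

checkmate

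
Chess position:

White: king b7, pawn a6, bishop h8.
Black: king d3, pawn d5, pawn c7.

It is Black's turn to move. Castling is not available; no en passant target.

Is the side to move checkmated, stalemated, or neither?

Black to move; black king on d3.
In check: no.
Legal moves for Black: Ke4, Kc4, Ke3, Ke2, Kd2, Kc2, c6, d4, c5.
Black has 9 legal moves and is not in check → neither.

neither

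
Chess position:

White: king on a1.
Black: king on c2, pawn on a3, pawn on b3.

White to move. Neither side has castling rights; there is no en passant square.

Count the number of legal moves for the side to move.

White to move; king on a1.
In check: no.
Legal moves: none.
Count: 0.

0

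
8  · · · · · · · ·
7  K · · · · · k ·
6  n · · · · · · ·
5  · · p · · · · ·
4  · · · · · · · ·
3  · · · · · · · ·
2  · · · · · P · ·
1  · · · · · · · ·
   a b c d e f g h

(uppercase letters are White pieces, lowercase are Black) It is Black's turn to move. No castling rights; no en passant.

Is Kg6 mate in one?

no

After Kg6: white king on a7; in check: no.
White is not in check, so this cannot be checkmate.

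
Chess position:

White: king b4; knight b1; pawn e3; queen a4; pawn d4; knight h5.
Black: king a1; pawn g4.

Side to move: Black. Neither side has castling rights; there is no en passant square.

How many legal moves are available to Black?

2

Black to move; king on a1.
In check: yes, from the white queen on a4.
Legal moves: Kb2, Kxb1.
Count: 2.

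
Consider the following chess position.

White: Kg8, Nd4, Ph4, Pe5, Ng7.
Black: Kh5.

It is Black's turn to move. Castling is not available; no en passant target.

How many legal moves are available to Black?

4

Black to move; king on h5.
In check: yes, from the white knight on g7.
Legal moves: Kh6, Kg6, Kxh4, Kg4.
Count: 4.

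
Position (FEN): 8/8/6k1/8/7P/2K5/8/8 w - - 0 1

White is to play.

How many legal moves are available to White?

White to move; king on c3.
In check: no.
Legal moves: Kd4, Kc4, Kb4, Kd3, Kb3, Kd2, Kc2, Kb2, h5+.
Count: 9.

9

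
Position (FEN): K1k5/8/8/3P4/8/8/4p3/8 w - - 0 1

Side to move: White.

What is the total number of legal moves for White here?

White to move; king on a8.
In check: no.
Legal moves: Ka7, d6.
Count: 2.

2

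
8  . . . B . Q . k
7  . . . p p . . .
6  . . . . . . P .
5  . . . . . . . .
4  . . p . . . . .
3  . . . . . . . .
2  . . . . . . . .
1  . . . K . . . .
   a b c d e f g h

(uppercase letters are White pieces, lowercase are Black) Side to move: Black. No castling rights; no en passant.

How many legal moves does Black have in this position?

Black to move; king on h8.
In check: yes, from the white queen on f8.
Legal moves: none.
Count: 0.

0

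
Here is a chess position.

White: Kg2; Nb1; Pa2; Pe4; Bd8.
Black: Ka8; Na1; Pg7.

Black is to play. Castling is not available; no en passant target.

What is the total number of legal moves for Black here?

Black to move; king on a8.
In check: no.
Legal moves: Kb8, Kb7, Ka7, Nb3, Nc2, g6, g5.
Count: 7.

7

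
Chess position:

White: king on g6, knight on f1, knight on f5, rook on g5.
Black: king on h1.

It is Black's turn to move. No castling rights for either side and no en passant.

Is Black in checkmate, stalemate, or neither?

stalemate

Black to move; black king on h1.
In check: no.
King squares — g1: attacked by Rg5; g2: attacked by Rg5; h2: attacked by Nf1.
Legal moves for Black: none.
Not in check and no legal moves → stalemate.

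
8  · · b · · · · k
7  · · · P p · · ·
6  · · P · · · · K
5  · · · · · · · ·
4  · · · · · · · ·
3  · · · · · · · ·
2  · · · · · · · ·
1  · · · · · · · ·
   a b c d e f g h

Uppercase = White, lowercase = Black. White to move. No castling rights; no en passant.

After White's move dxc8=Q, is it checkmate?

After dxc8=Q: black king on h8; in check: yes, from the white queen on c8.
King squares — g7: attacked by Kh6; h7: attacked by Kh6; g8: attacked by Qc8.
Black has no legal moves → checkmate.

yes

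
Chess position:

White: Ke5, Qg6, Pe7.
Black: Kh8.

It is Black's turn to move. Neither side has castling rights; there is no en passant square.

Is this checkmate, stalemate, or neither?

Black to move; black king on h8.
In check: no.
King squares — g7: attacked by Qg6; h7: attacked by Qg6; g8: attacked by Qg6.
Legal moves for Black: none.
Not in check and no legal moves → stalemate.

stalemate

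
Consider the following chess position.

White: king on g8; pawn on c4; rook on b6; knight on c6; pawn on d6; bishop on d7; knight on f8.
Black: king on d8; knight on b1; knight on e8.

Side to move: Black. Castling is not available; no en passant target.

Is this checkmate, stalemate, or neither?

Black to move; black king on d8.
In check: yes, from the white knight on c6.
King squares — c7: attacked by Pd6; d7: attacked by Nf8; e7: attacked by Nc6; c8: attacked by Bd7; e8: own knight.
Legal moves for Black: none.
In check with no legal moves → checkmate.

checkmate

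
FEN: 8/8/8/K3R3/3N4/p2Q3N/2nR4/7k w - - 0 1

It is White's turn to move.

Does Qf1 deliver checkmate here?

After Qf1: black king on h1; in check: yes, from the white queen on f1.
King squares — g1: attacked by Qf1; g2: attacked by Qf1; h2: attacked by Rd2.
Black has no legal moves → checkmate.

yes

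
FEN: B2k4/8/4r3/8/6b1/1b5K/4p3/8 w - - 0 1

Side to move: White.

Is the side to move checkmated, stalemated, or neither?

neither

White to move; white king on h3.
In check: yes, from the black bishop on g4.
Legal moves for White: Kh4, Kxg4, Kg3, Kh2, Kg2.
White is in check but has 5 legal moves → neither.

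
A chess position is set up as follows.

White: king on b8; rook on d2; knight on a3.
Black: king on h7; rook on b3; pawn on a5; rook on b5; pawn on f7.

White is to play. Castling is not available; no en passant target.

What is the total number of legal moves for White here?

White to move; king on b8.
In check: yes, from the black rook on b5.
Legal moves: Kc8, Ka8, Kc7, Ka7, Nxb5.
Count: 5.

5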